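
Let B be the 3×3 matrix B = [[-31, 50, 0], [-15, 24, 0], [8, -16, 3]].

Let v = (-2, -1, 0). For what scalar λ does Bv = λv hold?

Compute Bv: B·(-2, -1, 0) = (12, 6, 0).
Since Bv = λv, compare component 1: 12 = λ·-2, so λ = -6.

-6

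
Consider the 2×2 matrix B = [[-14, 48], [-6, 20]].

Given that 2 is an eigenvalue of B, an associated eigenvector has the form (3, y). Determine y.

1

We need (B - 2I)v = 0.
B - 2I = [[-16, 48], [-6, 18]].
Row 1: (-16)·3 + (48)·y = 0
Row 2: (-6)·3 + (18)·y = 0
Solving gives y = 1.
Check: B·(3, 1) = (6, 2) = 2·(3, 1).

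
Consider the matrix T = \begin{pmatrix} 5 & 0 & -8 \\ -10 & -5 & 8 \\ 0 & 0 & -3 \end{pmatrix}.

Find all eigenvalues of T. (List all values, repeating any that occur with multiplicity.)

-5, -3, 5

Set up det(tI - T) = 0.
Cofactor expansion gives p(t) = t^3 + 3t^2 - 25t - 75.
Try t = -5: p(-5) = 0, so -5 is a root.
Dividing by (t + 5) leaves t^2 - 2t - 15.
The quadratic factors as (t + 3)·(t - 5).
Eigenvalues: -5, -3, 5.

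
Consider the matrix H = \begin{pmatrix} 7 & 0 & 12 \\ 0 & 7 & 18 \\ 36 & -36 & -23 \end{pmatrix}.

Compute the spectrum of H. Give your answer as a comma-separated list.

-11, -5, 7

The characteristic polynomial is p(μ) = det(μI - H).
Expanding the 3×3 determinant: p(μ) = μ^3 + 9μ^2 - 57μ - 385.
Try μ = -5: p(-5) = 0, so -5 is a root.
Dividing by (μ + 5) leaves μ^2 + 4μ - 77.
The quadratic factors as (μ + 11)·(μ - 7).
Eigenvalues: -11, -5, 7.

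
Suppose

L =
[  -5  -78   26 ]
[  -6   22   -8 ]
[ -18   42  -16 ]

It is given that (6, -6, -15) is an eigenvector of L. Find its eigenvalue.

Compute Lv: L·(6, -6, -15) = (48, -48, -120).
Since Lv = λv, compare component 1: 48 = λ·6, so λ = 8.

8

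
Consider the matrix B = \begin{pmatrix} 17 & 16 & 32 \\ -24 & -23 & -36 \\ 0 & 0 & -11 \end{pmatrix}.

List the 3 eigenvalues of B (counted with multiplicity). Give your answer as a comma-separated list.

The characteristic polynomial is p(r) = det(rI - B).
Expanding the 3×3 determinant: p(r) = r^3 + 17r^2 + 59r - 77.
Rational-root test: r = 1 gives p(1) = 0.
Factor out (r - 1): p(r) = (r - 1)·(r^2 + 18r + 77).
The quadratic factors as (r + 11)·(r + 7).
Eigenvalues: -11, -7, 1.

-11, -7, 1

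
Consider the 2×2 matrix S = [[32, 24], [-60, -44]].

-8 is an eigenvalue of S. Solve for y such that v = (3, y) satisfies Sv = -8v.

-5

We need (S + 8I)v = 0.
S + 8I = [[40, 24], [-60, -36]].
Row 1: (40)·3 + (24)·y = 0
Row 2: (-60)·3 + (-36)·y = 0
Solving gives y = -5.
Check: S·(3, -5) = (-24, 40) = -8·(3, -5).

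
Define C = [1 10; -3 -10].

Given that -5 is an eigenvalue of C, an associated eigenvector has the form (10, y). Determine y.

-6

We need (C + 5I)v = 0.
C + 5I = [[6, 10], [-3, -5]].
Row 1: (6)·10 + (10)·y = 0
Row 2: (-3)·10 + (-5)·y = 0
Solving gives y = -6.
Check: C·(10, -6) = (-50, 30) = -5·(10, -6).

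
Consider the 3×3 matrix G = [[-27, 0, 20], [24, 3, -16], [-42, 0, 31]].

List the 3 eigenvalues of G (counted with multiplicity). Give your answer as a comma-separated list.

1, 3, 3

Set up det(rI - G) = 0.
Expanding the 3×3 determinant: p(r) = r^3 - 7r^2 + 15r - 9.
Try r = 1: p(1) = 0, so 1 is a root.
Factor out (r - 1): p(r) = (r - 1)·(r^2 - 6r + 9).
The quadratic factor is (r - 3)^2.
Eigenvalues: 1, 3, 3.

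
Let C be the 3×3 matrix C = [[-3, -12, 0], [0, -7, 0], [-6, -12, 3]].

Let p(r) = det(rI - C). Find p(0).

p(0) = det(0·I − C) = det(−C) = (−1)^3·det(C).
det(C) = 63, so p(0) = -63.

-63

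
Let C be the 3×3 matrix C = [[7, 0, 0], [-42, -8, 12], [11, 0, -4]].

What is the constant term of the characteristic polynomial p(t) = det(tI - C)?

-224

p(0) = det(0·I − C) = det(−C) = (−1)^3·det(C).
det(C) = 224, so p(0) = -224.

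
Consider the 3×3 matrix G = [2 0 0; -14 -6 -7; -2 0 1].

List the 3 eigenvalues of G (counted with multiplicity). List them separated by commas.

-6, 1, 2

The characteristic polynomial is p(lambda) = det(lambda·I - G).
Expanding the 3×3 determinant: p(lambda) = lambda^3 + 3·lambda^2 - 16·lambda + 12.
Rational-root test: lambda = 2 gives p(2) = 0.
Factor out (lambda - 2): p(lambda) = (lambda - 2)·(lambda^2 + 5·lambda - 6).
The quadratic factors as (lambda + 6)·(lambda - 1).
Eigenvalues: -6, 1, 2.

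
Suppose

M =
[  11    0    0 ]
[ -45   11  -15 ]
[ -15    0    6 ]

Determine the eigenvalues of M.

Compute the characteristic polynomial p(λ) = det(λI - M).
Expanding the 3×3 determinant: p(λ) = λ^3 - 28λ^2 + 253λ - 726.
Since p(6) = 0, λ = 6 is a root.
Factor out (λ - 6): p(λ) = (λ - 6)·(λ^2 - 22λ + 121).
The quadratic factor is (λ - 11)^2.
Eigenvalues: 6, 11, 11.

6, 11, 11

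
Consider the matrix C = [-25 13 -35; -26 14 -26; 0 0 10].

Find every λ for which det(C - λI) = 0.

-12, 1, 10

Set up det(λI - C) = 0.
Expanding the 3×3 determinant: p(λ) = λ^3 + λ^2 - 122λ + 120.
Rational-root test: λ = -12 gives p(-12) = 0.
Factor out (λ + 12): p(λ) = (λ + 12)·(λ^2 - 11λ + 10).
The quadratic factors as (λ - 1)·(λ - 10).
Eigenvalues: -12, 1, 10.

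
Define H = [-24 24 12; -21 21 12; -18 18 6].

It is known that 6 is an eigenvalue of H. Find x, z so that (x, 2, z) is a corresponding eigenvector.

We need (H - 6I)v = 0.
H - 6I = [[-30, 24, 12], [-21, 15, 12], [-18, 18, 0]].
Row 1: (-30)·x + (24)·2 + (12)·z = 0
Row 2: (-21)·x + (15)·2 + (12)·z = 0
Row 3: (-18)·x + (18)·2 + (0)·z = 0
Solving gives x = 2, z = 1.
Check: H·(2, 2, 1) = (12, 12, 6) = 6·(2, 2, 1).

2, 1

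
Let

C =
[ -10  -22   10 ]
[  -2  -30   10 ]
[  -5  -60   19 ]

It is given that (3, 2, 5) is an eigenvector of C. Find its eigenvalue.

-8

Compute Cv: C·(3, 2, 5) = (-24, -16, -40).
Since Cv = λv, compare component 1: -24 = λ·3, so λ = -8.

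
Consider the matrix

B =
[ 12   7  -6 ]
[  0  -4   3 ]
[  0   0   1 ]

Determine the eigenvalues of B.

-4, 1, 12

B is upper triangular, so its eigenvalues are the diagonal entries.
Diagonal: 12, -4, 1.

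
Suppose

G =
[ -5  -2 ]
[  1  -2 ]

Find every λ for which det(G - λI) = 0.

det(G - λI) = (-5 - λ)(-2 - λ) - (-2)·(1) = λ^2 + 7λ + 12.
This factors as (λ + 4)·(λ + 3) = 0.
Eigenvalues: -4, -3.

-4, -3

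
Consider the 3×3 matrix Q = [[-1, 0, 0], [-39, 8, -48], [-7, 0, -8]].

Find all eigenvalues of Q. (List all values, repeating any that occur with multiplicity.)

-8, -1, 8

Set up det(sI - Q) = 0.
Expanding the 3×3 determinant: p(s) = s^3 + s^2 - 64s - 64.
Rational-root test: s = -1 gives p(-1) = 0.
Factor out (s + 1): p(s) = (s + 1)·(s^2 - 64).
The quadratic factors as (s + 8)·(s - 8).
Eigenvalues: -8, -1, 8.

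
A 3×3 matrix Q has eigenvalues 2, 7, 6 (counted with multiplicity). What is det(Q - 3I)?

If Q has eigenvalues 2, 7, 6, then Q - 3I has eigenvalues -1, 4, 3.
det(Q - 3I) = (-1) · (4) · (3) = -12.

-12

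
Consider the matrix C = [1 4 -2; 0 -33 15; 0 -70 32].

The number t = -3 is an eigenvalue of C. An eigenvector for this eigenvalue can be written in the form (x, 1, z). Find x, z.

We need (C + 3I)v = 0.
C + 3I = [[4, 4, -2], [0, -30, 15], [0, -70, 35]].
Row 1: (4)·x + (4)·1 + (-2)·z = 0
Row 2: (0)·x + (-30)·1 + (15)·z = 0
Row 3: (0)·x + (-70)·1 + (35)·z = 0
Solving gives x = 0, z = 2.
Check: C·(0, 1, 2) = (0, -3, -6) = -3·(0, 1, 2).

0, 2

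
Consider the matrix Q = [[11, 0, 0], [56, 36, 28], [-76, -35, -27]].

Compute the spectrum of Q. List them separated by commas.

1, 8, 11

Set up det(rI - Q) = 0.
Cofactor expansion gives p(r) = r^3 - 20r^2 + 107r - 88.
Try r = 8: p(8) = 0, so 8 is a root.
Dividing by (r - 8) leaves r^2 - 12r + 11.
The quadratic factors as (r - 1)·(r - 11).
Eigenvalues: 1, 8, 11.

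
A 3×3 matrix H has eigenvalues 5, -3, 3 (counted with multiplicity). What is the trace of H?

5

trace(H) is the sum of the eigenvalues: (5) + (-3) + (3) = 5.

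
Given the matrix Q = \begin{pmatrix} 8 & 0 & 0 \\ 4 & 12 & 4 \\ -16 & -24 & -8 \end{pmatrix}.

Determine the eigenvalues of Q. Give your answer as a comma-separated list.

0, 4, 8

Compute the characteristic polynomial p(t) = det(tI - Q).
Expanding the 3×3 determinant: p(t) = t^3 - 12t^2 + 32t.
Rational-root test: t = 4 gives p(4) = 0.
Dividing by (t - 4) leaves t^2 - 8t.
The quadratic factors as t·(t - 8).
Eigenvalues: 0, 4, 8.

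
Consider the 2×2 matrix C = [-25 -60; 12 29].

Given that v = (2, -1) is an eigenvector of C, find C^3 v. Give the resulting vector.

First find the eigenvalue: Cv = (10, -5) = 5·(2, -1), so λ = 5.
Then C^3 v = λ^3·v = 5^3·(2, -1) = 125·(2, -1) = (250, -125).

(250, -125)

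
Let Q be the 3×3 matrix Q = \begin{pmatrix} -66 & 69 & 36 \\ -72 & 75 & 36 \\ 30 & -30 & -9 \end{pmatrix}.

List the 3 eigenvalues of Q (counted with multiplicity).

Set up det(sI - Q) = 0.
Expanding the 3×3 determinant: p(s) = s^3 - 63s + 162.
Rational-root test: s = 3 gives p(3) = 0.
Dividing by (s - 3) leaves s^2 + 3s - 54.
The quadratic factors as (s + 9)·(s - 6).
Eigenvalues: -9, 3, 6.

-9, 3, 6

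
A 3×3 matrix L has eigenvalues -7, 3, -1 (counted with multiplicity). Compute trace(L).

-5

trace(L) is the sum of the eigenvalues: (-7) + (3) + (-1) = -5.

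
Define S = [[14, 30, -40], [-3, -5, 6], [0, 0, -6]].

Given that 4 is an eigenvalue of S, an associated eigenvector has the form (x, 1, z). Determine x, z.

-3, 0

We need (S - 4I)v = 0.
S - 4I = [[10, 30, -40], [-3, -9, 6], [0, 0, -10]].
Row 1: (10)·x + (30)·1 + (-40)·z = 0
Row 2: (-3)·x + (-9)·1 + (6)·z = 0
Row 3: (0)·x + (0)·1 + (-10)·z = 0
Solving gives x = -3, z = 0.
Check: S·(-3, 1, 0) = (-12, 4, 0) = 4·(-3, 1, 0).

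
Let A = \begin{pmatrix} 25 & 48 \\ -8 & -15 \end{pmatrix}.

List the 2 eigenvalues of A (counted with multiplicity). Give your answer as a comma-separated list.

det(A - λI) = (25 - λ)(-15 - λ) - (48)·(-8) = λ^2 - 10λ + 9.
This factors as (λ - 1)·(λ - 9) = 0.
Eigenvalues: 1, 9.

1, 9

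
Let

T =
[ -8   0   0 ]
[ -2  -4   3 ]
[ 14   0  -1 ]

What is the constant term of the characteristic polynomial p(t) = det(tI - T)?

p(0) = det(0·I − T) = det(−T) = (−1)^3·det(T).
det(T) = -32, so p(0) = 32.

32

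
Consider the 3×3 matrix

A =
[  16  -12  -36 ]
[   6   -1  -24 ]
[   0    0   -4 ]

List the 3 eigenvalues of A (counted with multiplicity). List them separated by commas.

Compute the characteristic polynomial p(μ) = det(μI - A).
Expanding along the first row, p(μ) = μ^3 - 11μ^2 - 4μ + 224.
Since p(8) = 0, μ = 8 is a root.
Factor out (μ - 8): p(μ) = (μ - 8)·(μ^2 - 3μ - 28).
The quadratic factors as (μ + 4)·(μ - 7).
Eigenvalues: -4, 7, 8.

-4, 7, 8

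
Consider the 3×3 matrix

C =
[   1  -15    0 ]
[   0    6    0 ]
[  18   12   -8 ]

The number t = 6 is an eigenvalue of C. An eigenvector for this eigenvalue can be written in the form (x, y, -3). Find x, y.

-3, 1

We need (C - 6I)v = 0.
C - 6I = [[-5, -15, 0], [0, 0, 0], [18, 12, -14]].
Row 1: (-5)·x + (-15)·y + (0)·-3 = 0
Row 2: (0)·x + (0)·y + (0)·-3 = 0
Row 3: (18)·x + (12)·y + (-14)·-3 = 0
Solving gives x = -3, y = 1.
Check: C·(-3, 1, -3) = (-18, 6, -18) = 6·(-3, 1, -3).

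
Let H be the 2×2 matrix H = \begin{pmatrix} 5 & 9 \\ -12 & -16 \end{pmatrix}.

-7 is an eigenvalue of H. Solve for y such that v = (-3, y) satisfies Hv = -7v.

We need (H + 7I)v = 0.
H + 7I = [[12, 9], [-12, -9]].
Row 1: (12)·-3 + (9)·y = 0
Row 2: (-12)·-3 + (-9)·y = 0
Solving gives y = 4.
Check: H·(-3, 4) = (21, -28) = -7·(-3, 4).

4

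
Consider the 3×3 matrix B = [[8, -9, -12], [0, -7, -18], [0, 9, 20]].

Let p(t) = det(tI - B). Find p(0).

-176

p(0) = det(0·I − B) = det(−B) = (−1)^3·det(B).
det(B) = 176, so p(0) = -176.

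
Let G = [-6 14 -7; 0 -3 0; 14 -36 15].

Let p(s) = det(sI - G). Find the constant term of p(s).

p(s) = s^3 - 6s^2 - 19s + 24.
The constant term is 24.

24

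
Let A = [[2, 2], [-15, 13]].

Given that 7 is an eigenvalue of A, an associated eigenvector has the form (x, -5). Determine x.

We need (A - 7I)v = 0.
A - 7I = [[-5, 2], [-15, 6]].
Row 1: (-5)·x + (2)·-5 = 0
Row 2: (-15)·x + (6)·-5 = 0
Solving gives x = -2.
Check: A·(-2, -5) = (-14, -35) = 7·(-2, -5).

-2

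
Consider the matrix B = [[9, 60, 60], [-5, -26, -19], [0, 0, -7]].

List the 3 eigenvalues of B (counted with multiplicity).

-11, -7, -6

The characteristic polynomial is p(t) = det(tI - B).
Cofactor expansion gives p(t) = t^3 + 24t^2 + 185t + 462.
Since p(-7) = 0, t = -7 is a root.
Factor out (t + 7): p(t) = (t + 7)·(t^2 + 17t + 66).
The quadratic factors as (t + 11)·(t + 6).
Eigenvalues: -11, -7, -6.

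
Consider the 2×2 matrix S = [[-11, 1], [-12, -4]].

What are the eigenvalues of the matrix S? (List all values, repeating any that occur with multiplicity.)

det(S - lambda·I) = (-11 - lambda)(-4 - lambda) - (1)·(-12) = lambda^2 + 15·lambda + 56.
This factors as (lambda + 8)·(lambda + 7) = 0.
Eigenvalues: -8, -7.

-8, -7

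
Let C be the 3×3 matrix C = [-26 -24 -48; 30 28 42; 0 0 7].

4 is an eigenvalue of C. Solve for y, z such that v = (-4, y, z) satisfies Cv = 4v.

5, 0

We need (C - 4I)v = 0.
C - 4I = [[-30, -24, -48], [30, 24, 42], [0, 0, 3]].
Row 1: (-30)·-4 + (-24)·y + (-48)·z = 0
Row 2: (30)·-4 + (24)·y + (42)·z = 0
Row 3: (0)·-4 + (0)·y + (3)·z = 0
Solving gives y = 5, z = 0.
Check: C·(-4, 5, 0) = (-16, 20, 0) = 4·(-4, 5, 0).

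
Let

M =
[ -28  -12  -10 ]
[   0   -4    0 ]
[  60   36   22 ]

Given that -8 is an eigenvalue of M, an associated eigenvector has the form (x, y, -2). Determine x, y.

We need (M + 8I)v = 0.
M + 8I = [[-20, -12, -10], [0, 4, 0], [60, 36, 30]].
Row 1: (-20)·x + (-12)·y + (-10)·-2 = 0
Row 2: (0)·x + (4)·y + (0)·-2 = 0
Row 3: (60)·x + (36)·y + (30)·-2 = 0
Solving gives x = 1, y = 0.
Check: M·(1, 0, -2) = (-8, 0, 16) = -8·(1, 0, -2).

1, 0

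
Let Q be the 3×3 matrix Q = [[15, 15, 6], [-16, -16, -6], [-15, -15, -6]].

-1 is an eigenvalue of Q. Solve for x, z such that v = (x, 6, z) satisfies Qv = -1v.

We need (Q + 1I)v = 0.
Q + 1I = [[16, 15, 6], [-16, -15, -6], [-15, -15, -5]].
Row 1: (16)·x + (15)·6 + (6)·z = 0
Row 2: (-16)·x + (-15)·6 + (-6)·z = 0
Row 3: (-15)·x + (-15)·6 + (-5)·z = 0
Solving gives x = -9, z = 9.
Check: Q·(-9, 6, 9) = (9, -6, -9) = -1·(-9, 6, 9).

-9, 9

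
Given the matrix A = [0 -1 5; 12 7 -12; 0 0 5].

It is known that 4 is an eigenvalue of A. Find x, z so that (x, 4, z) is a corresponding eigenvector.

We need (A - 4I)v = 0.
A - 4I = [[-4, -1, 5], [12, 3, -12], [0, 0, 1]].
Row 1: (-4)·x + (-1)·4 + (5)·z = 0
Row 2: (12)·x + (3)·4 + (-12)·z = 0
Row 3: (0)·x + (0)·4 + (1)·z = 0
Solving gives x = -1, z = 0.
Check: A·(-1, 4, 0) = (-4, 16, 0) = 4·(-1, 4, 0).

-1, 0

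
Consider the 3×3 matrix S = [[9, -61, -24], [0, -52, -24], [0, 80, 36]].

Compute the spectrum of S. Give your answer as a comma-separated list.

-12, -4, 9

The characteristic polynomial is p(t) = det(tI - S).
Cofactor expansion gives p(t) = t^3 + 7t^2 - 96t - 432.
Try t = 9: p(9) = 0, so 9 is a root.
Factor out (t - 9): p(t) = (t - 9)·(t^2 + 16t + 48).
The quadratic factors as (t + 12)·(t + 4).
Eigenvalues: -12, -4, 9.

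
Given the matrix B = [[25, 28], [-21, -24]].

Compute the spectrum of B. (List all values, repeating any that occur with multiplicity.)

-3, 4

det(B - rI) = (25 - r)(-24 - r) - (28)·(-21) = r^2 - r - 12.
This factors as (r + 3)·(r - 4) = 0.
Eigenvalues: -3, 4.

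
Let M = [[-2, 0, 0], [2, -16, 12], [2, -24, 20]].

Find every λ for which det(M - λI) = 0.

-4, -2, 8

Set up det(λI - M) = 0.
Expanding the 3×3 determinant: p(λ) = λ^3 - 2λ^2 - 40λ - 64.
Since p(-4) = 0, λ = -4 is a root.
Dividing by (λ + 4) leaves λ^2 - 6λ - 16.
The quadratic factors as (λ + 2)·(λ - 8).
Eigenvalues: -4, -2, 8.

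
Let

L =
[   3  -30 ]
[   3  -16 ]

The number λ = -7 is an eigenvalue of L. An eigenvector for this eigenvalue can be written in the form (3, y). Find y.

1

We need (L + 7I)v = 0.
L + 7I = [[10, -30], [3, -9]].
Row 1: (10)·3 + (-30)·y = 0
Row 2: (3)·3 + (-9)·y = 0
Solving gives y = 1.
Check: L·(3, 1) = (-21, -7) = -7·(3, 1).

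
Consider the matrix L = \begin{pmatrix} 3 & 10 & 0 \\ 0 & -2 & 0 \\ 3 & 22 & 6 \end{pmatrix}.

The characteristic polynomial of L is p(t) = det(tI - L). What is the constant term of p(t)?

36

p(t) = t^3 - 7t^2 + 36.
The constant term is 36.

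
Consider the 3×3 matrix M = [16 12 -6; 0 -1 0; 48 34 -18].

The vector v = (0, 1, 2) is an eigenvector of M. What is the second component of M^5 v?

First find the eigenvalue: Mv = (0, -1, -2) = -1·(0, 1, 2), so λ = -1.
Then M^5 v = λ^5·v = (-1)^5·(0, 1, 2) = -1·(0, 1, 2) = (0, -1, -2).

-1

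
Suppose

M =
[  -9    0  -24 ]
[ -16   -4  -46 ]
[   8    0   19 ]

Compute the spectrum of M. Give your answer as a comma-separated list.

-4, 3, 7

The characteristic polynomial is p(t) = det(tI - M).
Expanding along the first row, p(t) = t^3 - 6t^2 - 19t + 84.
Rational-root test: t = -4 gives p(-4) = 0.
Dividing by (t + 4) leaves t^2 - 10t + 21.
The quadratic factors as (t - 3)·(t - 7).
Eigenvalues: -4, 3, 7.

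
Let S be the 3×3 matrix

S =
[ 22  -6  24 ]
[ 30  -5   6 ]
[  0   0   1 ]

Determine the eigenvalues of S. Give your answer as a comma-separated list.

1, 7, 10

The characteristic polynomial is p(t) = det(tI - S).
Expanding the 3×3 determinant: p(t) = t^3 - 18t^2 + 87t - 70.
Rational-root test: t = 10 gives p(10) = 0.
Factor out (t - 10): p(t) = (t - 10)·(t^2 - 8t + 7).
The quadratic factors as (t - 1)·(t - 7).
Eigenvalues: 1, 7, 10.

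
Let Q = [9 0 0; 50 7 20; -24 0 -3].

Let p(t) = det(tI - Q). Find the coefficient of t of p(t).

15

p(t) = t^3 - 13t^2 + 15t + 189.
The coefficient of t is 15.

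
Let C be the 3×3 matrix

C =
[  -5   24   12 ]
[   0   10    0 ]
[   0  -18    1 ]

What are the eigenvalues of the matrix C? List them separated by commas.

-5, 1, 10

Compute the characteristic polynomial p(r) = det(rI - C).
Cofactor expansion gives p(r) = r^3 - 6r^2 - 45r + 50.
Try r = -5: p(-5) = 0, so -5 is a root.
Dividing by (r + 5) leaves r^2 - 11r + 10.
The quadratic factors as (r - 1)·(r - 10).
Eigenvalues: -5, 1, 10.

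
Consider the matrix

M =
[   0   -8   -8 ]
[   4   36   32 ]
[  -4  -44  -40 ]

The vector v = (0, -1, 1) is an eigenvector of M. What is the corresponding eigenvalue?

4

Compute Mv: M·(0, -1, 1) = (0, -4, 4).
Since Mv = λv, compare component 2: -4 = λ·-1, so λ = 4.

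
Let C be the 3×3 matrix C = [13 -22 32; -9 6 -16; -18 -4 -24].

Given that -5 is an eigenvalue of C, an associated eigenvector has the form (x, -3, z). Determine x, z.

7, -6

We need (C + 5I)v = 0.
C + 5I = [[18, -22, 32], [-9, 11, -16], [-18, -4, -19]].
Row 1: (18)·x + (-22)·-3 + (32)·z = 0
Row 2: (-9)·x + (11)·-3 + (-16)·z = 0
Row 3: (-18)·x + (-4)·-3 + (-19)·z = 0
Solving gives x = 7, z = -6.
Check: C·(7, -3, -6) = (-35, 15, 30) = -5·(7, -3, -6).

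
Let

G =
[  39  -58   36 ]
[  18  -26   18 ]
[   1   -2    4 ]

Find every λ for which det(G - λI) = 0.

Set up det(λI - G) = 0.
Expanding the 3×3 determinant: p(λ) = λ^3 - 17λ^2 + 82λ - 120.
Rational-root test: λ = 3 gives p(3) = 0.
Factor out (λ - 3): p(λ) = (λ - 3)·(λ^2 - 14λ + 40).
The quadratic factors as (λ - 4)·(λ - 10).
Eigenvalues: 3, 4, 10.

3, 4, 10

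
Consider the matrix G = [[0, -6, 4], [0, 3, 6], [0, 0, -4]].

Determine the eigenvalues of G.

G is upper triangular, so its eigenvalues are the diagonal entries.
Diagonal: 0, 3, -4.

-4, 0, 3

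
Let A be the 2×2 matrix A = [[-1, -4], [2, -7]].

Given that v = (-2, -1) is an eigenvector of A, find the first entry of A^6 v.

First find the eigenvalue: Av = (6, 3) = -3·(-2, -1), so λ = -3.
Then A^6 v = λ^6·v = (-3)^6·(-2, -1) = 729·(-2, -1) = (-1458, -729).

-1458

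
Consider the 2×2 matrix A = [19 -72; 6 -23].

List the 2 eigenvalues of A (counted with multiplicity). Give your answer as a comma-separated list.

det(A - sI) = (19 - s)(-23 - s) - (-72)·(6) = s^2 + 4s - 5.
This factors as (s + 5)·(s - 1) = 0.
Eigenvalues: -5, 1.

-5, 1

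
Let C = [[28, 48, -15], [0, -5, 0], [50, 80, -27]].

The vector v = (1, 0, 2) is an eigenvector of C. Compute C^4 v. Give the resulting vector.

First find the eigenvalue: Cv = (-2, 0, -4) = -2·(1, 0, 2), so λ = -2.
Then C^4 v = λ^4·v = (-2)^4·(1, 0, 2) = 16·(1, 0, 2) = (16, 0, 32).

(16, 0, 32)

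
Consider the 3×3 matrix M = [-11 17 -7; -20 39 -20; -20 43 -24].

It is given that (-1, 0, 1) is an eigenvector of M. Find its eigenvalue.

Compute Mv: M·(-1, 0, 1) = (4, 0, -4).
Since Mv = λv, compare component 1: 4 = λ·-1, so λ = -4.

-4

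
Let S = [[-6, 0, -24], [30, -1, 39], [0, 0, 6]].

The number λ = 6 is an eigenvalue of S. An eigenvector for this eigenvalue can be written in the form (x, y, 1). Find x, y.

We need (S - 6I)v = 0.
S - 6I = [[-12, 0, -24], [30, -7, 39], [0, 0, 0]].
Row 1: (-12)·x + (0)·y + (-24)·1 = 0
Row 2: (30)·x + (-7)·y + (39)·1 = 0
Row 3: (0)·x + (0)·y + (0)·1 = 0
Solving gives x = -2, y = -3.
Check: S·(-2, -3, 1) = (-12, -18, 6) = 6·(-2, -3, 1).

-2, -3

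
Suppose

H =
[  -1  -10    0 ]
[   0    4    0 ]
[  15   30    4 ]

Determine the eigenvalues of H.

The characteristic polynomial is p(s) = det(sI - H).
Cofactor expansion gives p(s) = s^3 - 7s^2 + 8s + 16.
Try s = 4: p(4) = 0, so 4 is a root.
Factor out (s - 4): p(s) = (s - 4)·(s^2 - 3s - 4).
The quadratic factors as (s + 1)·(s - 4).
Eigenvalues: -1, 4, 4.

-1, 4, 4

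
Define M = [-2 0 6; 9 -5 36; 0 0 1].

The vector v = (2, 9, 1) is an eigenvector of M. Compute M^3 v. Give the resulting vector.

First find the eigenvalue: Mv = (2, 9, 1) = 1·(2, 9, 1), so λ = 1.
Then M^3 v = λ^3·v = 1^3·(2, 9, 1) = 1·(2, 9, 1) = (2, 9, 1).

(2, 9, 1)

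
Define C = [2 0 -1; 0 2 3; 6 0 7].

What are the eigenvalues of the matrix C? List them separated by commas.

2, 4, 5

Set up det(μI - C) = 0.
Expanding along the first row, p(μ) = μ^3 - 11μ^2 + 38μ - 40.
Rational-root test: μ = 5 gives p(5) = 0.
Factor out (μ - 5): p(μ) = (μ - 5)·(μ^2 - 6μ + 8).
The quadratic factors as (μ - 2)·(μ - 4).
Eigenvalues: 2, 4, 5.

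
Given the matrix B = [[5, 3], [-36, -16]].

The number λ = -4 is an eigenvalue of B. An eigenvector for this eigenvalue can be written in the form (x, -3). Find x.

We need (B + 4I)v = 0.
B + 4I = [[9, 3], [-36, -12]].
Row 1: (9)·x + (3)·-3 = 0
Row 2: (-36)·x + (-12)·-3 = 0
Solving gives x = 1.
Check: B·(1, -3) = (-4, 12) = -4·(1, -3).

1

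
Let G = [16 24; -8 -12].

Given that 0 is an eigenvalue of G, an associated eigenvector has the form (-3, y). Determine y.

We need (G)v = 0.
G = [[16, 24], [-8, -12]].
Row 1: (16)·-3 + (24)·y = 0
Row 2: (-8)·-3 + (-12)·y = 0
Solving gives y = 2.
Check: G·(-3, 2) = (0, 0) = 0·(-3, 2).

2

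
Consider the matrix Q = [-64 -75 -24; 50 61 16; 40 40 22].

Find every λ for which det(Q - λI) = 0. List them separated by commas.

2, 6, 11

The characteristic polynomial is p(s) = det(sI - Q).
Cofactor expansion gives p(s) = s^3 - 19s^2 + 100s - 132.
Try s = 2: p(2) = 0, so 2 is a root.
Dividing by (s - 2) leaves s^2 - 17s + 66.
The quadratic factors as (s - 6)·(s - 11).
Eigenvalues: 2, 6, 11.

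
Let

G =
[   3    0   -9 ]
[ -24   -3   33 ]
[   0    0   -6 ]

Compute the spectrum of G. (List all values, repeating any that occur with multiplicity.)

Set up det(sI - G) = 0.
Cofactor expansion gives p(s) = s^3 + 6s^2 - 9s - 54.
Since p(-3) = 0, s = -3 is a root.
Dividing by (s + 3) leaves s^2 + 3s - 18.
The quadratic factors as (s + 6)·(s - 3).
Eigenvalues: -6, -3, 3.

-6, -3, 3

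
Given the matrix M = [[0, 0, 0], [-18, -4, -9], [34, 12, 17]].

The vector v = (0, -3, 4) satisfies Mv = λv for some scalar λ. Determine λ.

Compute Mv: M·(0, -3, 4) = (0, -24, 32).
Since Mv = λv, compare component 2: -24 = λ·-3, so λ = 8.

8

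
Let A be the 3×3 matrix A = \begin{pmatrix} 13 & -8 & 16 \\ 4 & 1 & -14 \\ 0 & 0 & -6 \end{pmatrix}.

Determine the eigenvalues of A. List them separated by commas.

Set up det(λI - A) = 0.
Expanding the 3×3 determinant: p(λ) = λ^3 - 8λ^2 - 39λ + 270.
Since p(9) = 0, λ = 9 is a root.
Dividing by (λ - 9) leaves λ^2 + λ - 30.
The quadratic factors as (λ + 6)·(λ - 5).
Eigenvalues: -6, 5, 9.

-6, 5, 9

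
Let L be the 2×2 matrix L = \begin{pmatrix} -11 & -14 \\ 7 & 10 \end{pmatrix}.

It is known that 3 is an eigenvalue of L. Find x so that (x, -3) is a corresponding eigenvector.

We need (L - 3I)v = 0.
L - 3I = [[-14, -14], [7, 7]].
Row 1: (-14)·x + (-14)·-3 = 0
Row 2: (7)·x + (7)·-3 = 0
Solving gives x = 3.
Check: L·(3, -3) = (9, -9) = 3·(3, -3).

3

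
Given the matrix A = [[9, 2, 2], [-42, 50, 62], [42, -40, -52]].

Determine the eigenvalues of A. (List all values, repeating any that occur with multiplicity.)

-12, 9, 10

The characteristic polynomial is p(r) = det(rI - A).
Expanding the 3×3 determinant: p(r) = r^3 - 7r^2 - 138r + 1080.
Try r = 9: p(9) = 0, so 9 is a root.
Dividing by (r - 9) leaves r^2 + 2r - 120.
The quadratic factors as (r + 12)·(r - 10).
Eigenvalues: -12, 9, 10.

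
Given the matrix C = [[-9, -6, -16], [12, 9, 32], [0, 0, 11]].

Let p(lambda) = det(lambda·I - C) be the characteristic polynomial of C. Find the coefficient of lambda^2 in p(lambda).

-11

The coefficient of lambda^2 of det(lambda·I - C) is −trace(C).
trace(C) = (-9) + (9) + (11) = 11, so the coefficient is -11.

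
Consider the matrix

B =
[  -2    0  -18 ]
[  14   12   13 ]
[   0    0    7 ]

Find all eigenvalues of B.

Compute the characteristic polynomial p(λ) = det(λI - B).
Expanding the 3×3 determinant: p(λ) = λ^3 - 17λ^2 + 46λ + 168.
Since p(7) = 0, λ = 7 is a root.
Dividing by (λ - 7) leaves λ^2 - 10λ - 24.
The quadratic factors as (λ + 2)·(λ - 12).
Eigenvalues: -2, 7, 12.

-2, 7, 12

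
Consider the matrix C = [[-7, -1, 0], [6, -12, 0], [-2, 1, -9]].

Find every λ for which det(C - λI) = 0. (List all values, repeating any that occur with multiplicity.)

Compute the characteristic polynomial p(λ) = det(λI - C).
Expanding the 3×3 determinant: p(λ) = λ^3 + 28λ^2 + 261λ + 810.
Try λ = -10: p(-10) = 0, so -10 is a root.
Factor out (λ + 10): p(λ) = (λ + 10)·(λ^2 + 18λ + 81).
The quadratic factor is (λ + 9)^2.
Eigenvalues: -10, -9, -9.

-10, -9, -9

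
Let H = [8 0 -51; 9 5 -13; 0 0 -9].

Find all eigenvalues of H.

-9, 5, 8

Compute the characteristic polynomial p(μ) = det(μI - H).
Expanding the 3×3 determinant: p(μ) = μ^3 - 4μ^2 - 77μ + 360.
Rational-root test: μ = 8 gives p(8) = 0.
Factor out (μ - 8): p(μ) = (μ - 8)·(μ^2 + 4μ - 45).
The quadratic factors as (μ + 9)·(μ - 5).
Eigenvalues: -9, 5, 8.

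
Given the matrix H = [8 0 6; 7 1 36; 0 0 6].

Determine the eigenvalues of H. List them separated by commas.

Compute the characteristic polynomial p(s) = det(sI - H).
Cofactor expansion gives p(s) = s^3 - 15s^2 + 62s - 48.
Try s = 1: p(1) = 0, so 1 is a root.
Factor out (s - 1): p(s) = (s - 1)·(s^2 - 14s + 48).
The quadratic factors as (s - 6)·(s - 8).
Eigenvalues: 1, 6, 8.

1, 6, 8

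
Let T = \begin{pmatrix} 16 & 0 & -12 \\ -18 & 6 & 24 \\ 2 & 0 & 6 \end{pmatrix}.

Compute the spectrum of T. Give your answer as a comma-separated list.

Compute the characteristic polynomial p(lambda) = det(lambda·I - T).
Expanding along the first row, p(lambda) = lambda^3 - 28·lambda^2 + 252·lambda - 720.
Rational-root test: lambda = 6 gives p(6) = 0.
Factor out (lambda - 6): p(lambda) = (lambda - 6)·(lambda^2 - 22·lambda + 120).
The quadratic factors as (lambda - 10)·(lambda - 12).
Eigenvalues: 6, 10, 12.

6, 10, 12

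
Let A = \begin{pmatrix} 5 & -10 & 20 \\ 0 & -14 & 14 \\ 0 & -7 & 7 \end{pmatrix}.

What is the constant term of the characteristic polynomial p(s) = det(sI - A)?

0

p(0) = det(0·I − A) = det(−A) = (−1)^3·det(A).
det(A) = 0, so p(0) = 0.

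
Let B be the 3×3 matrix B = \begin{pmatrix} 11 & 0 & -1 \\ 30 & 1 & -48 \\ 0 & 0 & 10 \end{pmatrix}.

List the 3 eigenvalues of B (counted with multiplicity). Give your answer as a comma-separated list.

Compute the characteristic polynomial p(r) = det(rI - B).
Expanding the 3×3 determinant: p(r) = r^3 - 22r^2 + 131r - 110.
Since p(10) = 0, r = 10 is a root.
Dividing by (r - 10) leaves r^2 - 12r + 11.
The quadratic factors as (r - 1)·(r - 11).
Eigenvalues: 1, 10, 11.

1, 10, 11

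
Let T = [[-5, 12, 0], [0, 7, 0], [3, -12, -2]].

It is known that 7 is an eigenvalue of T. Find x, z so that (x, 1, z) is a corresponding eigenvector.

We need (T - 7I)v = 0.
T - 7I = [[-12, 12, 0], [0, 0, 0], [3, -12, -9]].
Row 1: (-12)·x + (12)·1 + (0)·z = 0
Row 2: (0)·x + (0)·1 + (0)·z = 0
Row 3: (3)·x + (-12)·1 + (-9)·z = 0
Solving gives x = 1, z = -1.
Check: T·(1, 1, -1) = (7, 7, -7) = 7·(1, 1, -1).

1, -1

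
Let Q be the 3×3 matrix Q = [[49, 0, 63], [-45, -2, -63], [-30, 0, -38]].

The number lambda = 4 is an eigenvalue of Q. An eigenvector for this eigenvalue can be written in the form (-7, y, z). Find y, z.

We need (Q - 4I)v = 0.
Q - 4I = [[45, 0, 63], [-45, -6, -63], [-30, 0, -42]].
Row 1: (45)·-7 + (0)·y + (63)·z = 0
Row 2: (-45)·-7 + (-6)·y + (-63)·z = 0
Row 3: (-30)·-7 + (0)·y + (-42)·z = 0
Solving gives y = 0, z = 5.
Check: Q·(-7, 0, 5) = (-28, 0, 20) = 4·(-7, 0, 5).

0, 5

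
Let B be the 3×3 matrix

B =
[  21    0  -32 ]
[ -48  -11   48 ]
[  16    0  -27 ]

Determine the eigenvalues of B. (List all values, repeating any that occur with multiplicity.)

-11, -11, 5

Set up det(tI - B) = 0.
Expanding along the first row, p(t) = t^3 + 17t^2 + 11t - 605.
Try t = 5: p(5) = 0, so 5 is a root.
Factor out (t - 5): p(t) = (t - 5)·(t^2 + 22t + 121).
The quadratic factor is (t + 11)^2.
Eigenvalues: -11, -11, 5.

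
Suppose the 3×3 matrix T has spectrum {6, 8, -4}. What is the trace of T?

trace(T) is the sum of the eigenvalues: (6) + (8) + (-4) = 10.

10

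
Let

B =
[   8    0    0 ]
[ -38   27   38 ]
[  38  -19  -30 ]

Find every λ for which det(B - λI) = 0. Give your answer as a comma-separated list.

-11, 8, 8

Compute the characteristic polynomial p(r) = det(rI - B).
Expanding along the first row, p(r) = r^3 - 5r^2 - 112r + 704.
Since p(8) = 0, r = 8 is a root.
Factor out (r - 8): p(r) = (r - 8)·(r^2 + 3r - 88).
The quadratic factors as (r + 11)·(r - 8).
Eigenvalues: -11, 8, 8.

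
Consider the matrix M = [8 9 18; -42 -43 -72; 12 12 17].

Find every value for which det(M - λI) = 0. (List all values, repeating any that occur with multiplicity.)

Set up det(λI - M) = 0.
Expanding along the first row, p(λ) = λ^3 + 18λ^2 + 87λ + 70.
Rational-root test: λ = -7 gives p(-7) = 0.
Dividing by (λ + 7) leaves λ^2 + 11λ + 10.
The quadratic factors as (λ + 10)·(λ + 1).
Eigenvalues: -10, -7, -1.

-10, -7, -1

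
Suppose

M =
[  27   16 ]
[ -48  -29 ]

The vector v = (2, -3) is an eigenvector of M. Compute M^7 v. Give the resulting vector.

First find the eigenvalue: Mv = (6, -9) = 3·(2, -3), so λ = 3.
Then M^7 v = λ^7·v = 3^7·(2, -3) = 2187·(2, -3) = (4374, -6561).

(4374, -6561)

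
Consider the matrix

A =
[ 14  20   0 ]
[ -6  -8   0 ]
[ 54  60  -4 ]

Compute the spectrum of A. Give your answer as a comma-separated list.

The characteristic polynomial is p(t) = det(tI - A).
Expanding along the first row, p(t) = t^3 - 2t^2 - 16t + 32.
Rational-root test: t = -4 gives p(-4) = 0.
Factor out (t + 4): p(t) = (t + 4)·(t^2 - 6t + 8).
The quadratic factors as (t - 2)·(t - 4).
Eigenvalues: -4, 2, 4.

-4, 2, 4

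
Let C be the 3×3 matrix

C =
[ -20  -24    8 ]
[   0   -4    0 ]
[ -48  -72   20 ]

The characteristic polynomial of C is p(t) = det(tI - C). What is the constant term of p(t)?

-64

p(t) = t^3 + 4t^2 - 16t - 64.
The constant term is -64.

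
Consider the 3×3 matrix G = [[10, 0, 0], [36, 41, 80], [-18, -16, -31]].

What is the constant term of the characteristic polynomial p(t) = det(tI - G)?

-90

p(0) = det(0·I − G) = det(−G) = (−1)^3·det(G).
det(G) = 90, so p(0) = -90.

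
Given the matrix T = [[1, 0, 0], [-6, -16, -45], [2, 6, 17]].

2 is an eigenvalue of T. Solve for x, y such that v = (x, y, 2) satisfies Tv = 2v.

We need (T - 2I)v = 0.
T - 2I = [[-1, 0, 0], [-6, -18, -45], [2, 6, 15]].
Row 1: (-1)·x + (0)·y + (0)·2 = 0
Row 2: (-6)·x + (-18)·y + (-45)·2 = 0
Row 3: (2)·x + (6)·y + (15)·2 = 0
Solving gives x = 0, y = -5.
Check: T·(0, -5, 2) = (0, -10, 4) = 2·(0, -5, 2).

0, -5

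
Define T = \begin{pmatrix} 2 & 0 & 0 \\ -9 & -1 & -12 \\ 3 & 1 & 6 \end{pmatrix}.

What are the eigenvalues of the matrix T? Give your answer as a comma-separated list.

2, 2, 3

Set up det(lambda·I - T) = 0.
Cofactor expansion gives p(lambda) = lambda^3 - 7·lambda^2 + 16·lambda - 12.
Try lambda = 3: p(3) = 0, so 3 is a root.
Dividing by (lambda - 3) leaves lambda^2 - 4·lambda + 4.
The quadratic factor is (lambda - 2)^2.
Eigenvalues: 2, 2, 3.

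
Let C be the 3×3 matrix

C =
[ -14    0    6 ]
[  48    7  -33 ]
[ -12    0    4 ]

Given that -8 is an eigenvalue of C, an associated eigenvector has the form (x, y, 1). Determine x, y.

1, -1

We need (C + 8I)v = 0.
C + 8I = [[-6, 0, 6], [48, 15, -33], [-12, 0, 12]].
Row 1: (-6)·x + (0)·y + (6)·1 = 0
Row 2: (48)·x + (15)·y + (-33)·1 = 0
Row 3: (-12)·x + (0)·y + (12)·1 = 0
Solving gives x = 1, y = -1.
Check: C·(1, -1, 1) = (-8, 8, -8) = -8·(1, -1, 1).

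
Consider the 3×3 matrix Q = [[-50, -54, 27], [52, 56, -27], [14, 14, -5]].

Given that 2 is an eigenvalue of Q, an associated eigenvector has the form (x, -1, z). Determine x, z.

0, -2

We need (Q - 2I)v = 0.
Q - 2I = [[-52, -54, 27], [52, 54, -27], [14, 14, -7]].
Row 1: (-52)·x + (-54)·-1 + (27)·z = 0
Row 2: (52)·x + (54)·-1 + (-27)·z = 0
Row 3: (14)·x + (14)·-1 + (-7)·z = 0
Solving gives x = 0, z = -2.
Check: Q·(0, -1, -2) = (0, -2, -4) = 2·(0, -1, -2).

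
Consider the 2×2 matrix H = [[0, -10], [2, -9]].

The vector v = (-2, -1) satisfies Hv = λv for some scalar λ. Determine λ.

Compute Hv: H·(-2, -1) = (10, 5).
Since Hv = λv, compare component 1: 10 = λ·-2, so λ = -5.

-5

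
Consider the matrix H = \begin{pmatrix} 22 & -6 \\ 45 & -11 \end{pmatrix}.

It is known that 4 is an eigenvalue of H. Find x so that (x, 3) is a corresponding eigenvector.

1

We need (H - 4I)v = 0.
H - 4I = [[18, -6], [45, -15]].
Row 1: (18)·x + (-6)·3 = 0
Row 2: (45)·x + (-15)·3 = 0
Solving gives x = 1.
Check: H·(1, 3) = (4, 12) = 4·(1, 3).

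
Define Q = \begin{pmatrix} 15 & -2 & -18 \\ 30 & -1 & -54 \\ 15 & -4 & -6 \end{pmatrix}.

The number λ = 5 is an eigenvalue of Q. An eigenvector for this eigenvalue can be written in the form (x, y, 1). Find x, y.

5, 16

We need (Q - 5I)v = 0.
Q - 5I = [[10, -2, -18], [30, -6, -54], [15, -4, -11]].
Row 1: (10)·x + (-2)·y + (-18)·1 = 0
Row 2: (30)·x + (-6)·y + (-54)·1 = 0
Row 3: (15)·x + (-4)·y + (-11)·1 = 0
Solving gives x = 5, y = 16.
Check: Q·(5, 16, 1) = (25, 80, 5) = 5·(5, 16, 1).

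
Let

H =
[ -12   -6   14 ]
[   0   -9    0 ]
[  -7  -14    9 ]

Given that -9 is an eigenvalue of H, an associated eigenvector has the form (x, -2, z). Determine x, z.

We need (H + 9I)v = 0.
H + 9I = [[-3, -6, 14], [0, 0, 0], [-7, -14, 18]].
Row 1: (-3)·x + (-6)·-2 + (14)·z = 0
Row 2: (0)·x + (0)·-2 + (0)·z = 0
Row 3: (-7)·x + (-14)·-2 + (18)·z = 0
Solving gives x = 4, z = 0.
Check: H·(4, -2, 0) = (-36, 18, 0) = -9·(4, -2, 0).

4, 0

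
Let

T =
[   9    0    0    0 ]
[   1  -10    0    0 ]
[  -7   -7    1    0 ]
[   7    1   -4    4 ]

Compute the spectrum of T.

T is lower triangular, so its eigenvalues are the diagonal entries.
Diagonal: 9, -10, 1, 4.

-10, 1, 4, 9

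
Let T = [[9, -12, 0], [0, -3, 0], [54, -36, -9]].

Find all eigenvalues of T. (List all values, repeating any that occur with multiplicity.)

Compute the characteristic polynomial p(s) = det(sI - T).
Cofactor expansion gives p(s) = s^3 + 3s^2 - 81s - 243.
Rational-root test: s = -9 gives p(-9) = 0.
Factor out (s + 9): p(s) = (s + 9)·(s^2 - 6s - 27).
The quadratic factors as (s + 3)·(s - 9).
Eigenvalues: -9, -3, 9.

-9, -3, 9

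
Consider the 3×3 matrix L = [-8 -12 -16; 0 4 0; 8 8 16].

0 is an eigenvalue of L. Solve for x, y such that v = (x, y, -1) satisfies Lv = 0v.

2, 0

We need (L)v = 0.
L = [[-8, -12, -16], [0, 4, 0], [8, 8, 16]].
Row 1: (-8)·x + (-12)·y + (-16)·-1 = 0
Row 2: (0)·x + (4)·y + (0)·-1 = 0
Row 3: (8)·x + (8)·y + (16)·-1 = 0
Solving gives x = 2, y = 0.
Check: L·(2, 0, -1) = (0, 0, 0) = 0·(2, 0, -1).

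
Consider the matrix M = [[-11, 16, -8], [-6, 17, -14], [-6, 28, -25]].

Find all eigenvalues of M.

Compute the characteristic polynomial p(lambda) = det(lambda·I - M).
Expanding the 3×3 determinant: p(lambda) = lambda^3 + 19·lambda^2 + 103·lambda + 165.
Try lambda = -3: p(-3) = 0, so -3 is a root.
Factor out (lambda + 3): p(lambda) = (lambda + 3)·(lambda^2 + 16·lambda + 55).
The quadratic factors as (lambda + 11)·(lambda + 5).
Eigenvalues: -11, -5, -3.

-11, -5, -3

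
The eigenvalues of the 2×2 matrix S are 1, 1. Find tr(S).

2

trace(S) is the sum of the eigenvalues: (1) + (1) = 2.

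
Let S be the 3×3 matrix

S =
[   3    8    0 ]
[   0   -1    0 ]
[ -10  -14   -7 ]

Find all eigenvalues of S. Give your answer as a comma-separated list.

-7, -1, 3

Set up det(sI - S) = 0.
Expanding the 3×3 determinant: p(s) = s^3 + 5s^2 - 17s - 21.
Since p(-1) = 0, s = -1 is a root.
Factor out (s + 1): p(s) = (s + 1)·(s^2 + 4s - 21).
The quadratic factors as (s + 7)·(s - 3).
Eigenvalues: -7, -1, 3.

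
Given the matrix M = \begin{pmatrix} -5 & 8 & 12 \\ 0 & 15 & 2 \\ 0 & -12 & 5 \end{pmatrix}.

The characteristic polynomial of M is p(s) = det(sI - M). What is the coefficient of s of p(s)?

-1

p(s) = s^3 - 15s^2 - s + 495.
The coefficient of s is -1.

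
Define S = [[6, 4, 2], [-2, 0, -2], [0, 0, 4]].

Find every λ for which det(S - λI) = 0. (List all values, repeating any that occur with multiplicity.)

The characteristic polynomial is p(λ) = det(λI - S).
Expanding the 3×3 determinant: p(λ) = λ^3 - 10λ^2 + 32λ - 32.
Since p(2) = 0, λ = 2 is a root.
Factor out (λ - 2): p(λ) = (λ - 2)·(λ^2 - 8λ + 16).
The quadratic factor is (λ - 4)^2.
Eigenvalues: 2, 4, 4.

2, 4, 4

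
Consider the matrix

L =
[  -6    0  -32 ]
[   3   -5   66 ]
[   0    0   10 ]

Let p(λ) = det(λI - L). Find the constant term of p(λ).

p(λ) = λ^3 + λ^2 - 80λ - 300.
The constant term is -300.

-300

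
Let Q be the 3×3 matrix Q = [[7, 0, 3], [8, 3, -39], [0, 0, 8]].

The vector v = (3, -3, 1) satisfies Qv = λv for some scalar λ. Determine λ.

Compute Qv: Q·(3, -3, 1) = (24, -24, 8).
Since Qv = λv, compare component 1: 24 = λ·3, so λ = 8.

8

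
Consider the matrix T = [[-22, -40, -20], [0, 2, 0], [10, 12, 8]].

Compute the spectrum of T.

-12, -2, 2

Compute the characteristic polynomial p(μ) = det(μI - T).
Cofactor expansion gives p(μ) = μ^3 + 12μ^2 - 4μ - 48.
Since p(-2) = 0, μ = -2 is a root.
Dividing by (μ + 2) leaves μ^2 + 10μ - 24.
The quadratic factors as (μ + 12)·(μ - 2).
Eigenvalues: -12, -2, 2.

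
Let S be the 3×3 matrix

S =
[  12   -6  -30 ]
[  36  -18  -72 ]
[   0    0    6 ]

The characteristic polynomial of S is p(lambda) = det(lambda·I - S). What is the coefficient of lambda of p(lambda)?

-36

p(lambda) = lambda^3 - 36·lambda.
The coefficient of lambda is -36.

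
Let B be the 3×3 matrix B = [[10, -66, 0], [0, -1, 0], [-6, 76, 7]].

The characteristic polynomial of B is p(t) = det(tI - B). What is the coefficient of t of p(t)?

p(t) = t^3 - 16t^2 + 53t + 70.
The coefficient of t is 53.

53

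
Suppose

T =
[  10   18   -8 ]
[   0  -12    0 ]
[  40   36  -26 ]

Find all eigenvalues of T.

-12, -10, -6

Compute the characteristic polynomial p(λ) = det(λI - T).
Expanding along the first row, p(λ) = λ^3 + 28λ^2 + 252λ + 720.
Rational-root test: λ = -6 gives p(-6) = 0.
Factor out (λ + 6): p(λ) = (λ + 6)·(λ^2 + 22λ + 120).
The quadratic factors as (λ + 12)·(λ + 10).
Eigenvalues: -12, -10, -6.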